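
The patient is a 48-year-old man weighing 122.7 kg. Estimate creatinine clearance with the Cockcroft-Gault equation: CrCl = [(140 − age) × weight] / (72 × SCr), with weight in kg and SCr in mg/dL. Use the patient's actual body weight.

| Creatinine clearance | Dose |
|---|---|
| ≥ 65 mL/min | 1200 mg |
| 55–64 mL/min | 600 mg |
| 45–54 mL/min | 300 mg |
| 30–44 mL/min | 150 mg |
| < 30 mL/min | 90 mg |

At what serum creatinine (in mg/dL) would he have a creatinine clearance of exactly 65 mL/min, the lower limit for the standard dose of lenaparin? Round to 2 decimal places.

2.41 mg/dL

Standard dose requires CrCl ≥ 65 mL/min.
Set (140 − 48) × 122.7 / (72 × SCr) = 65
SCr = (140 − 48) × 122.7 / (72 × 65) = 2.412 mg/dL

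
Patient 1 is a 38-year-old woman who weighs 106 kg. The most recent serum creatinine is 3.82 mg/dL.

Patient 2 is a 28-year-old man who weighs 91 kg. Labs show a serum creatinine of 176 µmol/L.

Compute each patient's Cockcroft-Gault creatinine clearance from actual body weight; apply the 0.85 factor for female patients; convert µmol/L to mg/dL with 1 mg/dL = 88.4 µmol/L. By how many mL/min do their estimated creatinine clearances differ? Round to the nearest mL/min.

38 mL/min

Patient 1: CrCl = (140 − 38) × 106 / (72 × 3.82) × 0.85 = 10812.0 / 275.04 × 0.85 ≈ 33.4 mL/min
Patient 2: SCr = 176 / 88.4 = 1.991 mg/dL
Patient 2: CrCl = (140 − 28) × 91 / (72 × 1.991) = 10192.0 / 143.35 ≈ 71.1 mL/min
|33.4 − 71.1| = 37.7 mL/min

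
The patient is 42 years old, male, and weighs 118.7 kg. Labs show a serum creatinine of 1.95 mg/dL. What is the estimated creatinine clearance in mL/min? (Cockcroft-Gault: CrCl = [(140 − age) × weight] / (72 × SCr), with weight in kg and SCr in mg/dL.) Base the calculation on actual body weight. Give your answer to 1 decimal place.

CrCl = (140 − 42) × 118.7 / (72 × 1.95) = 11632.6 / 140.40 ≈ 82.9 mL/min

82.9 mL/min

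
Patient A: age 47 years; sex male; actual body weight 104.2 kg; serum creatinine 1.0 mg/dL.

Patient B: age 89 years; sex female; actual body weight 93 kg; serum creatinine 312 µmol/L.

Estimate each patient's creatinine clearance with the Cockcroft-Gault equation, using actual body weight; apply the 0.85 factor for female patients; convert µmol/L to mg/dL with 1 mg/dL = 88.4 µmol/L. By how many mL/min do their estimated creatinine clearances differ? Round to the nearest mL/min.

Patient A: CrCl = (140 − 47) × 104.2 / (72 × 1) = 9690.6 / 72.00 ≈ 134.6 mL/min
Patient B: SCr = 312 / 88.4 = 3.529 mg/dL
Patient B: CrCl = (140 − 89) × 93 / (72 × 3.529) × 0.85 = 4743.0 / 254.09 × 0.85 ≈ 15.9 mL/min
|134.6 − 15.9| = 118.7 mL/min

119 mL/min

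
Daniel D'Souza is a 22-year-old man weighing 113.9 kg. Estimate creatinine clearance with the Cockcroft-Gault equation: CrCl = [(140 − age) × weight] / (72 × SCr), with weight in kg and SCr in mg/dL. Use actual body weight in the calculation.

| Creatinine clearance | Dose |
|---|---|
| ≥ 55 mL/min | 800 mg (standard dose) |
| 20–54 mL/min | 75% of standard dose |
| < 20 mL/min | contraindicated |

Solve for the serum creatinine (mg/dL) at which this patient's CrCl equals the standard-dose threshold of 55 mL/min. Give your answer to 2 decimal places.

3.39 mg/dL

Standard dose requires CrCl ≥ 55 mL/min.
Set (140 − 22) × 113.9 / (72 × SCr) = 55
SCr = (140 − 22) × 113.9 / (72 × 55) = 3.394 mg/dL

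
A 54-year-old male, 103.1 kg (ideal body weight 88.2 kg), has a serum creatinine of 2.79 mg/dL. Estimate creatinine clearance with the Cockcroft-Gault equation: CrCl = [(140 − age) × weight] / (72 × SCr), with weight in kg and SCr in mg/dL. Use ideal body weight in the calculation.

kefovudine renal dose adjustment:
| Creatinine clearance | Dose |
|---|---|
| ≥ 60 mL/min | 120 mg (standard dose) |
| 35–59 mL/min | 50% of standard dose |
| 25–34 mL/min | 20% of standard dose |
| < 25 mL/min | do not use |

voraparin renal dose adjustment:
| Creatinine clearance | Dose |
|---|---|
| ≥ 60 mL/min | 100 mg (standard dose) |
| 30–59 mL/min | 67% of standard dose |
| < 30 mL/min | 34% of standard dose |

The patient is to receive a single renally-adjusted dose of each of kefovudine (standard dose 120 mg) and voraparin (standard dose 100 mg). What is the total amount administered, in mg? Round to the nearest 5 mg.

CrCl = (140 − 54) × 88.2 / (72 × 2.79) = 7585.2 / 200.88 ≈ 37.8 mL/min
CrCl ≈ 38 mL/min.
kefovudine: 35–59 mL/min → 50% of 120 mg = 60 mg.
voraparin: 30–59 mL/min → 67% of 100 mg = 67 mg.
Total = 60 + 67 = 127 mg.

125 mg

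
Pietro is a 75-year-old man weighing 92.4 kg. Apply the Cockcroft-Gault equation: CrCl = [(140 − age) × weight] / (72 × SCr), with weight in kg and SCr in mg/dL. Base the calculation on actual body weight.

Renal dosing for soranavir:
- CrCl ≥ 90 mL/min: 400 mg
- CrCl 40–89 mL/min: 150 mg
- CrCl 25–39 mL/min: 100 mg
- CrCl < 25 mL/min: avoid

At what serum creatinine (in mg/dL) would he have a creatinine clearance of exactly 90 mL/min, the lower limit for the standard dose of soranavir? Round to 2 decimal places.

Standard dose requires CrCl ≥ 90 mL/min.
Set (140 − 75) × 92.4 / (72 × SCr) = 90
SCr = (140 − 75) × 92.4 / (72 × 90) = 0.927 mg/dL

0.93 mg/dL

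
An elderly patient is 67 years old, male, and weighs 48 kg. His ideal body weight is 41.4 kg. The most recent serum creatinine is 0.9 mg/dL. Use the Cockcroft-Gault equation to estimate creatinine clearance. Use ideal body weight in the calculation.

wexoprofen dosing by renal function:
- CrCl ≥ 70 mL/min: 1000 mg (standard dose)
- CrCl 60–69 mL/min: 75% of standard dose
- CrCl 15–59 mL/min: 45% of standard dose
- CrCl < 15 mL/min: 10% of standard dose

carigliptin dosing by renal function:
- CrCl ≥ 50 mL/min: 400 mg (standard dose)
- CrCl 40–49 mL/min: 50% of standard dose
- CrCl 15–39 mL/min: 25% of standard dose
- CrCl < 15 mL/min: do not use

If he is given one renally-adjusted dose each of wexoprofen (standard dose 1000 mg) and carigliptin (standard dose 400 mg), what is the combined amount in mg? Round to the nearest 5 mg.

650 mg

CrCl = (140 − 67) × 41.4 / (72 × 0.9) = 3022.2 / 64.80 ≈ 46.6 mL/min
CrCl ≈ 47 mL/min.
wexoprofen: 15–59 mL/min → 45% of 1000 mg = 450 mg.
carigliptin: 40–49 mL/min → 50% of 400 mg = 200 mg.
Total = 450 + 200 = 650 mg.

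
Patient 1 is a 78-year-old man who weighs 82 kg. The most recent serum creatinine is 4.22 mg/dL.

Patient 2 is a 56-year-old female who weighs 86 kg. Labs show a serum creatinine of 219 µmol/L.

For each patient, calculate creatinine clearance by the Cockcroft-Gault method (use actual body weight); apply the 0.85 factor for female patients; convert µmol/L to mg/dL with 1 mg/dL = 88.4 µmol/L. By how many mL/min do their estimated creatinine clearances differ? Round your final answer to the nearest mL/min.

Patient 1: CrCl = (140 − 78) × 82 / (72 × 4.22) = 5084.0 / 303.84 ≈ 16.7 mL/min
Patient 2: SCr = 219 / 88.4 = 2.477 mg/dL
Patient 2: CrCl = (140 − 56) × 86 / (72 × 2.477) × 0.85 = 7224.0 / 178.34 × 0.85 ≈ 34.4 mL/min
|16.7 − 34.4| = 17.7 mL/min

18 mL/min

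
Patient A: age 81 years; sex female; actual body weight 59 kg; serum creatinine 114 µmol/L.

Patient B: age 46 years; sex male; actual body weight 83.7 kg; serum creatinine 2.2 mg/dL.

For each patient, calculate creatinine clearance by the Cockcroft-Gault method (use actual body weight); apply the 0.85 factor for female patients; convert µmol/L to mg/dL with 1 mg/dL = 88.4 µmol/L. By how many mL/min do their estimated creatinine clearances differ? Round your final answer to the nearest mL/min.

Patient A: SCr = 114 / 88.4 = 1.29 mg/dL
Patient A: CrCl = (140 − 81) × 59 / (72 × 1.29) × 0.85 = 3481.0 / 92.88 × 0.85 ≈ 31.9 mL/min
Patient B: CrCl = (140 − 46) × 83.7 / (72 × 2.2) = 7867.8 / 158.40 ≈ 49.7 mL/min
|31.9 − 49.7| = 17.8 mL/min

18 mL/min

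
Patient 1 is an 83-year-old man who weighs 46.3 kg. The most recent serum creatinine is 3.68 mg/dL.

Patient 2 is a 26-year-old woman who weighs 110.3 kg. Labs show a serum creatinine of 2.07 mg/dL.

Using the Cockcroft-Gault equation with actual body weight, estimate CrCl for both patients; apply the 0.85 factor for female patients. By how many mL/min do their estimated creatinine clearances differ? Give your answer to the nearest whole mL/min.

62 mL/min

Patient 1: CrCl = (140 − 83) × 46.3 / (72 × 3.68) = 2639.1 / 264.96 ≈ 10.0 mL/min
Patient 2: CrCl = (140 − 26) × 110.3 / (72 × 2.07) × 0.85 = 12574.2 / 149.04 × 0.85 ≈ 71.7 mL/min
|10.0 − 71.7| = 61.7 mL/min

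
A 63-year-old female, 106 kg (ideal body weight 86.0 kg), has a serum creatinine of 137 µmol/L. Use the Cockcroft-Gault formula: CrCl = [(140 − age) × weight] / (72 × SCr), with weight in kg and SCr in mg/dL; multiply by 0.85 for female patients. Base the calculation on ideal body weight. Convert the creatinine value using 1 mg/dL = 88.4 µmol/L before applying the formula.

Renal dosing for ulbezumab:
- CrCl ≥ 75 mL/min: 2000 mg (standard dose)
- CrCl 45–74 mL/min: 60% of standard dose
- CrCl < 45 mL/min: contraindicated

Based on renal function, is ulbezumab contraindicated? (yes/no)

no

SCr = 137 / 88.4 = 1.55 mg/dL
CrCl = (140 − 63) × 86 / (72 × 1.55) × 0.85 = 6622.0 / 111.60 × 0.85 ≈ 50.4 mL/min
CrCl ≈ 50 mL/min, which is ≥ 45 mL/min.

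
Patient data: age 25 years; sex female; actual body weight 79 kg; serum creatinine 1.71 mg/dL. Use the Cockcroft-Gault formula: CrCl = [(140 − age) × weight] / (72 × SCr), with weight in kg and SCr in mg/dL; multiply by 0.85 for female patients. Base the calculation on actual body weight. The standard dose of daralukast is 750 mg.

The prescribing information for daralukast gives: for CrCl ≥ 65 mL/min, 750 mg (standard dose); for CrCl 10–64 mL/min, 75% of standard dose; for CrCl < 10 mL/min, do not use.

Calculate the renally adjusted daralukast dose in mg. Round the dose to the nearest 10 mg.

560 mg

CrCl = (140 − 25) × 79 / (72 × 1.71) × 0.85 = 9085.0 / 123.12 × 0.85 ≈ 62.7 mL/min
CrCl ≈ 63 mL/min → bracket 10–64 mL/min.
75% of 750 mg = 562.5 mg → 560 mg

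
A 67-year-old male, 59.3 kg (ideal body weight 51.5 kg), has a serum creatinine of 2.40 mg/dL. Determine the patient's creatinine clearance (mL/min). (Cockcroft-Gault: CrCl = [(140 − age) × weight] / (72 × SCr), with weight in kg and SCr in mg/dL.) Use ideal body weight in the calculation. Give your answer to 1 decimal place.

21.8 mL/min

CrCl = (140 − 67) × 51.5 / (72 × 2.4) = 3759.5 / 172.80 ≈ 21.8 mL/min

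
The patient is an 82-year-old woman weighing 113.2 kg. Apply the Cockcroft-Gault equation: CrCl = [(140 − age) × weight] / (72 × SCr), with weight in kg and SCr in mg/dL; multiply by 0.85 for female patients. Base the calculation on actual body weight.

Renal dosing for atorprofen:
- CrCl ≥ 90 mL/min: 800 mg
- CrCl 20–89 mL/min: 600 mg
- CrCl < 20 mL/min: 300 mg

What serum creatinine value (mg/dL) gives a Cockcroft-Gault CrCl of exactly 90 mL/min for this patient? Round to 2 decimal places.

0.86 mg/dL

Standard dose requires CrCl ≥ 90 mL/min.
Set (140 − 82) × 113.2 × 0.85 / (72 × SCr) = 90
SCr = (140 − 82) × 113.2 × 0.85 / (72 × 90) = 0.861 mg/dL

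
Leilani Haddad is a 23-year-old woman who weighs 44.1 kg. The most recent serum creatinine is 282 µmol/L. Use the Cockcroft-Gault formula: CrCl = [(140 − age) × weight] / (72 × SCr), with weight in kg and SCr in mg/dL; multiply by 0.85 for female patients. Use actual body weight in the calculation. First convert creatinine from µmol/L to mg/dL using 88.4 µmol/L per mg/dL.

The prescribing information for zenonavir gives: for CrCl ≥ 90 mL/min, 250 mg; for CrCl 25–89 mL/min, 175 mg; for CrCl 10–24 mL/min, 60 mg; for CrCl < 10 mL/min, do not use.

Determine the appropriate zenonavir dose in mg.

60 mg

SCr = 282 / 88.4 = 3.19 mg/dL
CrCl = (140 − 23) × 44.1 / (72 × 3.19) × 0.85 = 5159.7 / 229.68 × 0.85 ≈ 19.1 mL/min
CrCl ≈ 19 mL/min → bracket 10–24 mL/min.
Dose for this bracket: 60 mg.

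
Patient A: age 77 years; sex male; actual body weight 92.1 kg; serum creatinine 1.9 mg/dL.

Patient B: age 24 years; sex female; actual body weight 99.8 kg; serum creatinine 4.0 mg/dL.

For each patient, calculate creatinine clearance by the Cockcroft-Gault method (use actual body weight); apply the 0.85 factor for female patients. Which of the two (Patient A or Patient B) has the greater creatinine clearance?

Patient A

Patient A: CrCl = (140 − 77) × 92.1 / (72 × 1.9) = 5802.3 / 136.80 ≈ 42.4 mL/min
Patient B: CrCl = (140 − 24) × 99.8 / (72 × 4) × 0.85 = 11576.8 / 288.00 × 0.85 ≈ 34.2 mL/min
42.4 vs 34.2 mL/min → Patient A is higher.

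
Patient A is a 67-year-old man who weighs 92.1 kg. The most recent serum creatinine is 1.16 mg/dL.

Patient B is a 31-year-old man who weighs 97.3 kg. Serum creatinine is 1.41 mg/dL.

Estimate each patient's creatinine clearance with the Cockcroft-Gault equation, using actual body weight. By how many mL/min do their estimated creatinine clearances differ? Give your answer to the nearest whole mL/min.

24 mL/min

Patient A: CrCl = (140 − 67) × 92.1 / (72 × 1.16) = 6723.3 / 83.52 ≈ 80.5 mL/min
Patient B: CrCl = (140 − 31) × 97.3 / (72 × 1.41) = 10605.7 / 101.52 ≈ 104.5 mL/min
|80.5 − 104.5| = 24.0 mL/min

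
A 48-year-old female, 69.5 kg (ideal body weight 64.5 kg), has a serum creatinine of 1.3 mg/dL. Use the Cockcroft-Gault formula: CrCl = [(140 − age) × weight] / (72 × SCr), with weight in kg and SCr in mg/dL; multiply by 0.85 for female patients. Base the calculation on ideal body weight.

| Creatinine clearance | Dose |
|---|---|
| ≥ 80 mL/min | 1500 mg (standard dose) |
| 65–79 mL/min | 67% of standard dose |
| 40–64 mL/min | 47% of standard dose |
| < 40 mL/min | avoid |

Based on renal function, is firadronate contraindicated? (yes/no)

CrCl = (140 − 48) × 64.5 / (72 × 1.3) × 0.85 = 5934.0 / 93.60 × 0.85 ≈ 53.9 mL/min
CrCl ≈ 54 mL/min, which is ≥ 40 mL/min.

no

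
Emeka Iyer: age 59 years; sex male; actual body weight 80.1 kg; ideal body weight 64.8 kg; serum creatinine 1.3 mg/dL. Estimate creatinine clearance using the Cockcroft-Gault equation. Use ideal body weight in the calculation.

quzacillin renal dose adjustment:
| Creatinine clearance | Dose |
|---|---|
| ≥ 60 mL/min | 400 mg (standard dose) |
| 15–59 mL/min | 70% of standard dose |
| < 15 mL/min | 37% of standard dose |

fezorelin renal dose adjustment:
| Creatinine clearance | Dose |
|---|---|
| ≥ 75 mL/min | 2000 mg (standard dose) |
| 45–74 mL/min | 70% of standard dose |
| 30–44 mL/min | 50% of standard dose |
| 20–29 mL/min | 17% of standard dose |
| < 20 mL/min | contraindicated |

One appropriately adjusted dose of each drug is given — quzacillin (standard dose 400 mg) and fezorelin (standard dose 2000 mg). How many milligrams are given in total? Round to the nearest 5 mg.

CrCl = (140 − 59) × 64.8 / (72 × 1.3) = 5248.8 / 93.60 ≈ 56.1 mL/min
CrCl ≈ 56 mL/min.
quzacillin: 15–59 mL/min → 70% of 400 mg = 280 mg.
fezorelin: 45–74 mL/min → 70% of 2000 mg = 1400 mg.
Total = 280 + 1400 = 1680 mg.

1680 mg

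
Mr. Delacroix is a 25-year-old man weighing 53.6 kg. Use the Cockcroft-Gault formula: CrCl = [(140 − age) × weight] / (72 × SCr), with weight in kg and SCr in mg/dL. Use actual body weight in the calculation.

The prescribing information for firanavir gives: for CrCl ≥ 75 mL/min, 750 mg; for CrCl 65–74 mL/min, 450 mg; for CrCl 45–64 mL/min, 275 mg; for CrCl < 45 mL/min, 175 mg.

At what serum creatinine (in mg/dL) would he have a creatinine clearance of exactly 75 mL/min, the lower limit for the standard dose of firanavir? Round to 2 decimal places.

1.14 mg/dL

Standard dose requires CrCl ≥ 75 mL/min.
Set (140 − 25) × 53.6 / (72 × SCr) = 75
SCr = (140 − 25) × 53.6 / (72 × 75) = 1.141 mg/dL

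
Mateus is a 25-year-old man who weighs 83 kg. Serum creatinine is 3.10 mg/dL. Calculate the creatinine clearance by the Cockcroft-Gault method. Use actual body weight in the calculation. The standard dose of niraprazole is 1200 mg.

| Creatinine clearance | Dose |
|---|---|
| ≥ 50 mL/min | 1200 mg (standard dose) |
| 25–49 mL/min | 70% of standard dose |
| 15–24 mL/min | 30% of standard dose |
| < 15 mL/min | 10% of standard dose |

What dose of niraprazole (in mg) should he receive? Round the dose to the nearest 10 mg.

CrCl = (140 − 25) × 83 / (72 × 3.1) = 9545.0 / 223.20 ≈ 42.8 mL/min
CrCl ≈ 43 mL/min → bracket 25–49 mL/min.
70% of 1200 mg = 840 mg

840 mg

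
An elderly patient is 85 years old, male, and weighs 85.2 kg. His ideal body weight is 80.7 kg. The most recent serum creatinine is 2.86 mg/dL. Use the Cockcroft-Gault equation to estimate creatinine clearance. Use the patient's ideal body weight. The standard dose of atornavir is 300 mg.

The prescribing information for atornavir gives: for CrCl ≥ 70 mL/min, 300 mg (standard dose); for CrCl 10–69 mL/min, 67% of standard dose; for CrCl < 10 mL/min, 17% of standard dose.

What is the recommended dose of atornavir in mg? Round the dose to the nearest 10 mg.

CrCl = (140 − 85) × 80.7 / (72 × 2.86) = 4438.5 / 205.92 ≈ 21.6 mL/min
CrCl ≈ 22 mL/min → bracket 10–69 mL/min.
67% of 300 mg = 201 mg → 200 mg

200 mg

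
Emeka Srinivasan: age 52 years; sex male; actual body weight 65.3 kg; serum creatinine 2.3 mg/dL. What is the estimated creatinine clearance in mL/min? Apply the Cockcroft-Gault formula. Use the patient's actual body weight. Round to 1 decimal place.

34.7 mL/min

CrCl = (140 − 52) × 65.3 / (72 × 2.3) = 5746.4 / 165.60 ≈ 34.7 mL/min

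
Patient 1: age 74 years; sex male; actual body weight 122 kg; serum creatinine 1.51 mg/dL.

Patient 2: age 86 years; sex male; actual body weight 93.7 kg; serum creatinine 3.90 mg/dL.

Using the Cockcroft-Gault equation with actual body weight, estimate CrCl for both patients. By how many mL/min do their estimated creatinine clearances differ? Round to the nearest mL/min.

56 mL/min

Patient 1: CrCl = (140 − 74) × 122 / (72 × 1.51) = 8052.0 / 108.72 ≈ 74.1 mL/min
Patient 2: CrCl = (140 − 86) × 93.7 / (72 × 3.9) = 5059.8 / 280.80 ≈ 18.0 mL/min
|74.1 − 18.0| = 56.1 mL/min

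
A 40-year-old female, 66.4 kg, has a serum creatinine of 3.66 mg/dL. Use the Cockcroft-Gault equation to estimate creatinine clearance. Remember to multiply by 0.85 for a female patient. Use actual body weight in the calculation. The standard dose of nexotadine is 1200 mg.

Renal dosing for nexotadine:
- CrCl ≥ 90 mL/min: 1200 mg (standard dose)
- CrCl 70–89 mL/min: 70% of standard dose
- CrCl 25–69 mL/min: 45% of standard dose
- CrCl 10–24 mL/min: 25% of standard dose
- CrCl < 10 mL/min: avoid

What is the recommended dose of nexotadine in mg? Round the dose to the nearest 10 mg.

CrCl = (140 − 40) × 66.4 / (72 × 3.66) × 0.85 = 6640.0 / 263.52 × 0.85 ≈ 21.4 mL/min
CrCl ≈ 21 mL/min → bracket 10–24 mL/min.
25% of 1200 mg = 300 mg

300 mg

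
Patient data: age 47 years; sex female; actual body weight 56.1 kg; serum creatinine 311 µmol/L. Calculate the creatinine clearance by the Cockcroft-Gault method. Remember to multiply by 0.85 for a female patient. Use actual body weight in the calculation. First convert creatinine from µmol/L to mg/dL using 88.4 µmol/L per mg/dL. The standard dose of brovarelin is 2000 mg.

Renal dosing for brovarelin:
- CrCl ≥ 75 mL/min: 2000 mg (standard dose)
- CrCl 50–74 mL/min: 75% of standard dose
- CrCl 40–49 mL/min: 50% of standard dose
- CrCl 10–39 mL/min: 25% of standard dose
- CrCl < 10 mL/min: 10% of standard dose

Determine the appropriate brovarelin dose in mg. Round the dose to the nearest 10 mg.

SCr = 311 / 88.4 = 3.518 mg/dL
CrCl = (140 − 47) × 56.1 / (72 × 3.518) × 0.85 = 5217.3 / 253.30 × 0.85 ≈ 17.5 mL/min
CrCl ≈ 18 mL/min → bracket 10–39 mL/min.
25% of 2000 mg = 500 mg

500 mg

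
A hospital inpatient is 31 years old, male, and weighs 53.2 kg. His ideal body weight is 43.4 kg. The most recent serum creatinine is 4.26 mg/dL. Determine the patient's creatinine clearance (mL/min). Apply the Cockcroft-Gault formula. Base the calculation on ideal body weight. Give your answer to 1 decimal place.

15.4 mL/min

CrCl = (140 − 31) × 43.4 / (72 × 4.26) = 4730.6 / 306.72 ≈ 15.4 mL/min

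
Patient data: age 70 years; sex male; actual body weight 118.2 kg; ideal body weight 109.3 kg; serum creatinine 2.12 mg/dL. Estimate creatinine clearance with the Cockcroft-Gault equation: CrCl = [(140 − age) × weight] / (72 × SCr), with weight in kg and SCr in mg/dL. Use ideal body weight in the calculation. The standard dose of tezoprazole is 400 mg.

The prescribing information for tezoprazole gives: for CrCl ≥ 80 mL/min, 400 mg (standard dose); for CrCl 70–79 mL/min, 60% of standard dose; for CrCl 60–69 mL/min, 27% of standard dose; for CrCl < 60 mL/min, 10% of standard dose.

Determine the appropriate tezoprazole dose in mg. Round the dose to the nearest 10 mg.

CrCl = (140 − 70) × 109.3 / (72 × 2.12) = 7651.0 / 152.64 ≈ 50.1 mL/min
CrCl ≈ 50 mL/min → bracket < 60 mL/min.
10% of 400 mg = 40 mg

40 mg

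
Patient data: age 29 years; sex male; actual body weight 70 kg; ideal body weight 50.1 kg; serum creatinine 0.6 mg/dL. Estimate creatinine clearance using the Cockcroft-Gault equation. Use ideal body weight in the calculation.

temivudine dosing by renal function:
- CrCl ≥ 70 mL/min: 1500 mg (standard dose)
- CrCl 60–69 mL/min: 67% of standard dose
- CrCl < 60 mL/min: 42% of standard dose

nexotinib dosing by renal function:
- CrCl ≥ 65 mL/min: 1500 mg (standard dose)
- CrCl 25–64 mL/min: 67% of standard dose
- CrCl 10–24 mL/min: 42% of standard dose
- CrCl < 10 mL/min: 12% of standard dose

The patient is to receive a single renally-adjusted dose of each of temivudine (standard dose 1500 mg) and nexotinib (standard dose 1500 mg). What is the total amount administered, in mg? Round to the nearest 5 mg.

CrCl = (140 − 29) × 50.1 / (72 × 0.6) = 5561.1 / 43.20 ≈ 128.7 mL/min
CrCl ≈ 129 mL/min.
temivudine: ≥ 70 mL/min → 100% of 1500 mg = 1500 mg.
nexotinib: ≥ 65 mL/min → 100% of 1500 mg = 1500 mg.
Total = 1500 + 1500 = 3000 mg.

3000 mg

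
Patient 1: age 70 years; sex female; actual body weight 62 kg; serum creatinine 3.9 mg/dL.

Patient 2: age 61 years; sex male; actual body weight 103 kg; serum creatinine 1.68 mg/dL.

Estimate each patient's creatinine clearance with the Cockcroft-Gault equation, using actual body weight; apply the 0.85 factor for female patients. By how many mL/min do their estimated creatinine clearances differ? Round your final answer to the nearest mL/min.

54 mL/min

Patient 1: CrCl = (140 − 70) × 62 / (72 × 3.9) × 0.85 = 4340.0 / 280.80 × 0.85 ≈ 13.1 mL/min
Patient 2: CrCl = (140 − 61) × 103 / (72 × 1.68) = 8137.0 / 120.96 ≈ 67.3 mL/min
|13.1 − 67.3| = 54.2 mL/min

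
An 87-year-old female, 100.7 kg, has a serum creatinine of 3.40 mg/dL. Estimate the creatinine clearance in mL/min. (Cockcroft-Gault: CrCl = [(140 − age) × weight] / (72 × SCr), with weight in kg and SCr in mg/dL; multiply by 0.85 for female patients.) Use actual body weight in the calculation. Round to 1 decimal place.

18.5 mL/min

CrCl = (140 − 87) × 100.7 / (72 × 3.4) × 0.85 = 5337.1 / 244.80 × 0.85 ≈ 18.5 mL/min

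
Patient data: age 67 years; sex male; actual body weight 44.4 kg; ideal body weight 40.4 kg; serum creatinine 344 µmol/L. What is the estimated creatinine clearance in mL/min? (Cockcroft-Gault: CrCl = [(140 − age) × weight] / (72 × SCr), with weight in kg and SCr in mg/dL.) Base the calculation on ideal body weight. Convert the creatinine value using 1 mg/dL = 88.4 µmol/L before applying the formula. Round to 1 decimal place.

10.5 mL/min

SCr = 344 / 88.4 = 3.891 mg/dL
CrCl = (140 − 67) × 40.4 / (72 × 3.891) = 2949.2 / 280.15 ≈ 10.5 mL/min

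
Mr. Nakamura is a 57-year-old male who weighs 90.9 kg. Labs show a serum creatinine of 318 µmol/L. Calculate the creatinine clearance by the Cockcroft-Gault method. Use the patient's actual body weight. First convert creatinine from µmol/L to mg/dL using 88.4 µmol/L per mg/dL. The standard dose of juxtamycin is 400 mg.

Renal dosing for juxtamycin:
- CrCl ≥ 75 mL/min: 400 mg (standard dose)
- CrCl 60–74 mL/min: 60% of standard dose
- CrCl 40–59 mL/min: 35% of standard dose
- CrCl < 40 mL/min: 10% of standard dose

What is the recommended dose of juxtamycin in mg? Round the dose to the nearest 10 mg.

SCr = 318 / 88.4 = 3.597 mg/dL
CrCl = (140 − 57) × 90.9 / (72 × 3.597) = 7544.7 / 258.98 ≈ 29.1 mL/min
CrCl ≈ 29 mL/min → bracket < 40 mL/min.
10% of 400 mg = 40 mg

40 mg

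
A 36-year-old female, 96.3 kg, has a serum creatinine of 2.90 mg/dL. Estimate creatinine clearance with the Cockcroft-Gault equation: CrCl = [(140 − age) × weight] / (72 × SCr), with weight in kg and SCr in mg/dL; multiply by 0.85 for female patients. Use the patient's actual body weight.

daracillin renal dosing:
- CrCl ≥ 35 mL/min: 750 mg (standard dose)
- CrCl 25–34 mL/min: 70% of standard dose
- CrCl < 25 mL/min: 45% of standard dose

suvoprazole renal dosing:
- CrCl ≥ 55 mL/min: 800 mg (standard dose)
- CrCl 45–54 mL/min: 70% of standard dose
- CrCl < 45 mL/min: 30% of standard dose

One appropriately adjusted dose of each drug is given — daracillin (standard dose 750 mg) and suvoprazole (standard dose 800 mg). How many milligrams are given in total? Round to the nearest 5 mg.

990 mg

CrCl = (140 − 36) × 96.3 / (72 × 2.9) × 0.85 = 10015.2 / 208.80 × 0.85 ≈ 40.8 mL/min
CrCl ≈ 41 mL/min.
daracillin: ≥ 35 mL/min → 100% of 750 mg = 750 mg.
suvoprazole: < 45 mL/min → 30% of 800 mg = 240 mg.
Total = 750 + 240 = 990 mg.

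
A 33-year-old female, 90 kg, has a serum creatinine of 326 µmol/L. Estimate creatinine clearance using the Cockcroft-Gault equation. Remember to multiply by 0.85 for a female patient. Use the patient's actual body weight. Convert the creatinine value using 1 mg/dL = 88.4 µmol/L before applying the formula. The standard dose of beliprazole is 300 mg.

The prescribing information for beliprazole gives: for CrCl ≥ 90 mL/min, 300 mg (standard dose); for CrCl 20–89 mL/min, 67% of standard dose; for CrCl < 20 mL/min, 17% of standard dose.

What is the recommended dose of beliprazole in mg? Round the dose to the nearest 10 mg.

SCr = 326 / 88.4 = 3.688 mg/dL
CrCl = (140 − 33) × 90 / (72 × 3.688) × 0.85 = 9630.0 / 265.54 × 0.85 ≈ 30.8 mL/min
CrCl ≈ 31 mL/min → bracket 20–89 mL/min.
67% of 300 mg = 201 mg → 200 mg

200 mg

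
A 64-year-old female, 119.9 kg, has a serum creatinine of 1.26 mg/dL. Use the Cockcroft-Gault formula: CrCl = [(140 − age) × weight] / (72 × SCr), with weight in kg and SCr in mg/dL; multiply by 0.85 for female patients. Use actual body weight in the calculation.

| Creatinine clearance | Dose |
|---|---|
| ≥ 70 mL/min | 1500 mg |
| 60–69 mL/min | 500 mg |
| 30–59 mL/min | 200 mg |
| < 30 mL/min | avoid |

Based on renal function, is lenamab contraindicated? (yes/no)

no

CrCl = (140 − 64) × 119.9 / (72 × 1.26) × 0.85 = 9112.4 / 90.72 × 0.85 ≈ 85.4 mL/min
CrCl ≈ 85 mL/min, which is ≥ 30 mL/min.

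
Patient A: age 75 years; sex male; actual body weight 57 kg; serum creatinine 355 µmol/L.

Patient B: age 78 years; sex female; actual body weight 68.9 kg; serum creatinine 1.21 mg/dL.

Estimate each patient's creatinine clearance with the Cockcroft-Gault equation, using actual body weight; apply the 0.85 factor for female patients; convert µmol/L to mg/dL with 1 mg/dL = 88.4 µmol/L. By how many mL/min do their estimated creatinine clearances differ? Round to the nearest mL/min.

Patient A: SCr = 355 / 88.4 = 4.016 mg/dL
Patient A: CrCl = (140 − 75) × 57 / (72 × 4.016) = 3705.0 / 289.15 ≈ 12.8 mL/min
Patient B: CrCl = (140 − 78) × 68.9 / (72 × 1.21) × 0.85 = 4271.8 / 87.12 × 0.85 ≈ 41.7 mL/min
|12.8 − 41.7| = 28.9 mL/min

29 mL/min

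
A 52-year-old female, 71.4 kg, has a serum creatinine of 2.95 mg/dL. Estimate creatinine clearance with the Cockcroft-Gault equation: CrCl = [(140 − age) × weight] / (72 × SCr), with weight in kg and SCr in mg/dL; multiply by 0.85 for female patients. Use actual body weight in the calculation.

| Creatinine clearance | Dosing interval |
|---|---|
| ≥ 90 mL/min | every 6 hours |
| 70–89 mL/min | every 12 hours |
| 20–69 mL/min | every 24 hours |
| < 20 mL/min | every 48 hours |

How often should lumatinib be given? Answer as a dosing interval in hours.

CrCl = (140 − 52) × 71.4 / (72 × 2.95) × 0.85 = 6283.2 / 212.40 × 0.85 ≈ 25.1 mL/min
CrCl ≈ 25 mL/min → bracket 20–69 mL/min → every 24 hours.

every 24 hours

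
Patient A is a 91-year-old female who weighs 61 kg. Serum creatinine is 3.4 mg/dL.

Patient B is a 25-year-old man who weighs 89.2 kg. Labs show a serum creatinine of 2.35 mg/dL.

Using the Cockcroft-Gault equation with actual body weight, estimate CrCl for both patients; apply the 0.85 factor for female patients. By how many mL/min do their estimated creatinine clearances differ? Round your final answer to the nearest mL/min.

Patient A: CrCl = (140 − 91) × 61 / (72 × 3.4) × 0.85 = 2989.0 / 244.80 × 0.85 ≈ 10.4 mL/min
Patient B: CrCl = (140 − 25) × 89.2 / (72 × 2.35) = 10258.0 / 169.20 ≈ 60.6 mL/min
|10.4 − 60.6| = 50.2 mL/min

50 mL/min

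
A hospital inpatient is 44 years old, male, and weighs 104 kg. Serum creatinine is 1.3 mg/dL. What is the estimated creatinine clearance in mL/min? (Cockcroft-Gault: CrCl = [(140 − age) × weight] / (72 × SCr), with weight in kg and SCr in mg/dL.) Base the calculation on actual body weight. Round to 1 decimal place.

106.7 mL/min

CrCl = (140 − 44) × 104 / (72 × 1.3) = 9984.0 / 93.60 ≈ 106.7 mL/min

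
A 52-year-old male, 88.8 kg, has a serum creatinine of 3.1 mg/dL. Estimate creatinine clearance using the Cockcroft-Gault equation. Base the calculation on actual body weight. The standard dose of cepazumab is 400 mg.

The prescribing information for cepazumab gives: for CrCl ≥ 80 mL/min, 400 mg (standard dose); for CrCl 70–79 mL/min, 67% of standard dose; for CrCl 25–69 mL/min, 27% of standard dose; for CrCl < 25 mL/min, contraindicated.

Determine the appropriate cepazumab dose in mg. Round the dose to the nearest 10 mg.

110 mg

CrCl = (140 − 52) × 88.8 / (72 × 3.1) = 7814.4 / 223.20 ≈ 35.0 mL/min
CrCl ≈ 35 mL/min → bracket 25–69 mL/min.
27% of 400 mg = 108 mg → 110 mg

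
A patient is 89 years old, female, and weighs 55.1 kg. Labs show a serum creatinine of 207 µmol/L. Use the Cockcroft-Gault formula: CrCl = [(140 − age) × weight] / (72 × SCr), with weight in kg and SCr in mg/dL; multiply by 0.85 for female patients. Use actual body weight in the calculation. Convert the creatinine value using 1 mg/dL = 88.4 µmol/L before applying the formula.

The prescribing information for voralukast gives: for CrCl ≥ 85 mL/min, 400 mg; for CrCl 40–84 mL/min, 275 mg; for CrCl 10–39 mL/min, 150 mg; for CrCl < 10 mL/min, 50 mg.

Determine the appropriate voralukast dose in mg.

SCr = 207 / 88.4 = 2.342 mg/dL
CrCl = (140 − 89) × 55.1 / (72 × 2.342) × 0.85 = 2810.1 / 168.62 × 0.85 ≈ 14.2 mL/min
CrCl ≈ 14 mL/min → bracket 10–39 mL/min.
Dose for this bracket: 150 mg.

150 mg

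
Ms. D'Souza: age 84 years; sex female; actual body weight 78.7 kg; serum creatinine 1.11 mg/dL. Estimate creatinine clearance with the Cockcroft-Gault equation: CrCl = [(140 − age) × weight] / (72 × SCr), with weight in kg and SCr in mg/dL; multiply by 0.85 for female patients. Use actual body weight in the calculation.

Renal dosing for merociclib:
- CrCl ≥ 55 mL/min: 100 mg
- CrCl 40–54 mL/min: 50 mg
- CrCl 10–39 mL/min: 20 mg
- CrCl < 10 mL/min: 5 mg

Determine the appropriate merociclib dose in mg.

CrCl = (140 − 84) × 78.7 / (72 × 1.11) × 0.85 = 4407.2 / 79.92 × 0.85 ≈ 46.9 mL/min
CrCl ≈ 47 mL/min → bracket 40–54 mL/min.
Dose for this bracket: 50 mg.

50 mg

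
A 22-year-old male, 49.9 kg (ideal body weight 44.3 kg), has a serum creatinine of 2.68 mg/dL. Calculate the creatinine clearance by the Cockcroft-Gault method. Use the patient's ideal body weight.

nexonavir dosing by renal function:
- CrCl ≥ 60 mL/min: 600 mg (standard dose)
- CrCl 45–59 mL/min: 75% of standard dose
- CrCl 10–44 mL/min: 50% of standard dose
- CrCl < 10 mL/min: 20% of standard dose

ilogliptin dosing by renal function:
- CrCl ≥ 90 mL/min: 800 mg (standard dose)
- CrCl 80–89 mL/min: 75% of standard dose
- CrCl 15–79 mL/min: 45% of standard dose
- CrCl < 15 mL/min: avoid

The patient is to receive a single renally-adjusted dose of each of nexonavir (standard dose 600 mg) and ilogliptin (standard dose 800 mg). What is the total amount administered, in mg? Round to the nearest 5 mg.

CrCl = (140 − 22) × 44.3 / (72 × 2.68) = 5227.4 / 192.96 ≈ 27.1 mL/min
CrCl ≈ 27 mL/min.
nexonavir: 10–44 mL/min → 50% of 600 mg = 300 mg.
ilogliptin: 15–79 mL/min → 45% of 800 mg = 360 mg.
Total = 300 + 360 = 660 mg.

660 mg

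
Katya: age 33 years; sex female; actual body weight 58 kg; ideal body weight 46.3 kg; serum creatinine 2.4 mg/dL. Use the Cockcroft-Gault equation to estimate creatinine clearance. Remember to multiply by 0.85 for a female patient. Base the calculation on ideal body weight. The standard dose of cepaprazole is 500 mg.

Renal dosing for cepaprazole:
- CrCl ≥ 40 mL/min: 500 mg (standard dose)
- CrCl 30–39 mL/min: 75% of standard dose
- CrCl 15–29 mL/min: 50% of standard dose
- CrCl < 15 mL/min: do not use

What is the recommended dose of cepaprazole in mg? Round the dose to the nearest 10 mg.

CrCl = (140 − 33) × 46.3 / (72 × 2.4) × 0.85 = 4954.1 / 172.80 × 0.85 ≈ 24.4 mL/min
CrCl ≈ 24 mL/min → bracket 15–29 mL/min.
50% of 500 mg = 250 mg

250 mg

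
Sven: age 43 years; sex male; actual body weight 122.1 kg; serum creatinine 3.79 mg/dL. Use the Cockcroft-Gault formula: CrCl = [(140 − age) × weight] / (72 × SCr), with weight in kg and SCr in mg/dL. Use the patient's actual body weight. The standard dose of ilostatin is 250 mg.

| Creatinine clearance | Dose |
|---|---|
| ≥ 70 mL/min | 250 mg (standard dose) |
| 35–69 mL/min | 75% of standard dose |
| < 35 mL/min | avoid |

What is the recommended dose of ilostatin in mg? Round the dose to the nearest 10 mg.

CrCl = (140 − 43) × 122.1 / (72 × 3.79) = 11843.7 / 272.88 ≈ 43.4 mL/min
CrCl ≈ 43 mL/min → bracket 35–69 mL/min.
75% of 250 mg = 187.5 mg → 190 mg

190 mg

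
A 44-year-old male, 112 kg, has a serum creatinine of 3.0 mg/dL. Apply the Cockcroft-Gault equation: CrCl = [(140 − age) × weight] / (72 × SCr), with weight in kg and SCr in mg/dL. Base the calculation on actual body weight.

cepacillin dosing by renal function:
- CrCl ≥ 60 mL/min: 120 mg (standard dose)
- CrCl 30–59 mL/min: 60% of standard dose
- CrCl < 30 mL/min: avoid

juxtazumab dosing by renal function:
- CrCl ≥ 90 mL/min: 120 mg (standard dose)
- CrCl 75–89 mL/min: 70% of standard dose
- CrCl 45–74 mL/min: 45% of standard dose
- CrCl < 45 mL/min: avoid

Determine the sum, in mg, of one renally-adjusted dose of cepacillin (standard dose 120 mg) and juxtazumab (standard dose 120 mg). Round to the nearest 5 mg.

CrCl = (140 − 44) × 112 / (72 × 3) = 10752.0 / 216.00 ≈ 49.8 mL/min
CrCl ≈ 50 mL/min.
cepacillin: 30–59 mL/min → 60% of 120 mg = 72 mg.
juxtazumab: 45–74 mL/min → 45% of 120 mg = 54 mg.
Total = 72 + 54 = 126 mg.

125 mg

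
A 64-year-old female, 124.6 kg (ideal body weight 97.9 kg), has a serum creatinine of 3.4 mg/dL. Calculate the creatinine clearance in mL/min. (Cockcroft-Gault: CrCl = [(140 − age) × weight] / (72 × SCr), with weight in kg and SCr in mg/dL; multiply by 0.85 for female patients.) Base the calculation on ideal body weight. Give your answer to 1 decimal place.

25.8 mL/min

CrCl = (140 − 64) × 97.9 / (72 × 3.4) × 0.85 = 7440.4 / 244.80 × 0.85 ≈ 25.8 mL/min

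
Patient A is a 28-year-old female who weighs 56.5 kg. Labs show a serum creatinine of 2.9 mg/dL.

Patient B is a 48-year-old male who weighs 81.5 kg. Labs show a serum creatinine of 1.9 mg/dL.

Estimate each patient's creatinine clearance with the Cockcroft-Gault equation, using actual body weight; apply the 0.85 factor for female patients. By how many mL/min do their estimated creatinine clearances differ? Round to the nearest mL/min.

29 mL/min

Patient A: CrCl = (140 − 28) × 56.5 / (72 × 2.9) × 0.85 = 6328.0 / 208.80 × 0.85 ≈ 25.8 mL/min
Patient B: CrCl = (140 − 48) × 81.5 / (72 × 1.9) = 7498.0 / 136.80 ≈ 54.8 mL/min
|25.8 − 54.8| = 29.0 mL/min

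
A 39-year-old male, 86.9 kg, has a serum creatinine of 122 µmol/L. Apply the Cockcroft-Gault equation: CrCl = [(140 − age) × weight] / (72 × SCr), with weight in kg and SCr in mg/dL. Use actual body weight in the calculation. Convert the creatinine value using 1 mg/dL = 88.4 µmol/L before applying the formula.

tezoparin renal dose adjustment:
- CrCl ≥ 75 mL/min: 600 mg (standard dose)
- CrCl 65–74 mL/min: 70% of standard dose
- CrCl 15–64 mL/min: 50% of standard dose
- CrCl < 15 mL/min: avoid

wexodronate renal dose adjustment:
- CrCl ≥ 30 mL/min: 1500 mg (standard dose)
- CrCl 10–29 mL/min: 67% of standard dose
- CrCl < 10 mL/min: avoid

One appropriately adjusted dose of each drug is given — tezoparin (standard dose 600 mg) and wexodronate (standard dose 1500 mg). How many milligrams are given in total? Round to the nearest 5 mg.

SCr = 122 / 88.4 = 1.38 mg/dL
CrCl = (140 − 39) × 86.9 / (72 × 1.38) = 8776.9 / 99.36 ≈ 88.3 mL/min
CrCl ≈ 88 mL/min.
tezoparin: ≥ 75 mL/min → 100% of 600 mg = 600 mg.
wexodronate: ≥ 30 mL/min → 100% of 1500 mg = 1500 mg.
Total = 600 + 1500 = 2100 mg.

2100 mg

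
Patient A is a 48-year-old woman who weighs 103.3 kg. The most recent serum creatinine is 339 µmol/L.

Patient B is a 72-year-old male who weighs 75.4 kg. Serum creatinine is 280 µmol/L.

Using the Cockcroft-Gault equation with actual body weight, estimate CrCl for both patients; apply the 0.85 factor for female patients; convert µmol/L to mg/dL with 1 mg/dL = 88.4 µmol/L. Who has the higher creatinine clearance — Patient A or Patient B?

Patient A

Patient A: SCr = 339 / 88.4 = 3.835 mg/dL
Patient A: CrCl = (140 − 48) × 103.3 / (72 × 3.835) × 0.85 = 9503.6 / 276.12 × 0.85 ≈ 29.3 mL/min
Patient B: SCr = 280 / 88.4 = 3.167 mg/dL
Patient B: CrCl = (140 − 72) × 75.4 / (72 × 3.167) = 5127.2 / 228.02 ≈ 22.5 mL/min
29.3 vs 22.5 mL/min → Patient A is higher.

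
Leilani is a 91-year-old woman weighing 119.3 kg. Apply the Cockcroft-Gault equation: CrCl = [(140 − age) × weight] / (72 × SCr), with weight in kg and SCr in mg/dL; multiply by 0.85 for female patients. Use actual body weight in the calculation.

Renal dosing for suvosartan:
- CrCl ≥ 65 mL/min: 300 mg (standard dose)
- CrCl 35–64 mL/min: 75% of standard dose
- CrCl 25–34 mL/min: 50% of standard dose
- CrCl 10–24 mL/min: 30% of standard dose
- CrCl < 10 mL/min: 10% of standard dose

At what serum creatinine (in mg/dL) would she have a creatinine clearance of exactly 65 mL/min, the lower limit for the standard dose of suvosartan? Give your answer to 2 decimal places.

Standard dose requires CrCl ≥ 65 mL/min.
Set (140 − 91) × 119.3 × 0.85 / (72 × SCr) = 65
SCr = (140 − 91) × 119.3 × 0.85 / (72 × 65) = 1.062 mg/dL

1.06 mg/dL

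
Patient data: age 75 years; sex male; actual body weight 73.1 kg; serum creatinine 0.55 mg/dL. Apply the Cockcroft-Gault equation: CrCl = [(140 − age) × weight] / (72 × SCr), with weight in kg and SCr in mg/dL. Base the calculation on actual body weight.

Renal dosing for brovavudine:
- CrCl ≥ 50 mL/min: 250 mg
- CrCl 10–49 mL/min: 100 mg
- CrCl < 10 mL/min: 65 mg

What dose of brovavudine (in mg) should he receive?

250 mg

CrCl = (140 − 75) × 73.1 / (72 × 0.55) = 4751.5 / 39.60 ≈ 120.0 mL/min
CrCl ≈ 120 mL/min → bracket ≥ 50 mL/min.
Dose for this bracket: 250 mg.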